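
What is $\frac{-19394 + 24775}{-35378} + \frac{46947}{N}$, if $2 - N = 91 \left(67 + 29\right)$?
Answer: $- \frac{426972155}{77247863} \approx -5.5273$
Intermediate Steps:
$N = -8734$ ($N = 2 - 91 \left(67 + 29\right) = 2 - 91 \cdot 96 = 2 - 8736 = -8734$)
$\frac{-19394 + 24775}{-35378} + \frac{46947}{N} = \frac{-19394 + 24775}{-35378} + \frac{46947}{-8734} = 5381 \left(- \frac{1}{35378}\right) + 46947 \left(- \frac{1}{8734}\right) = - \frac{5381}{35378} - \frac{46947}{8734} = - \frac{426972155}{77247863}$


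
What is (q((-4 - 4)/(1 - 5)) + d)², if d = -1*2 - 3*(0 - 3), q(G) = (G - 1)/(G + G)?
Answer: 841/16 ≈ 52.563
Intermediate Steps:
q(G) = (-1 + G)/(2*G) (q(G) = (-1 + G)/((2*G)) = (-1 + G)*(1/(2*G)) = (-1 + G)/(2*G))
d = 7 (d = -2 - 3*(-3) = -2 + 9 = 7)
(q((-4 - 4)/(1 - 5)) + d)² = ((-1 + (-4 - 4)/(1 - 5))/(2*(((-4 - 4)/(1 - 5)))) + 7)² = ((-1 - 8/(-4))/(2*((-8/(-4)))) + 7)² = ((-1 - 8*(-¼))/(2*((-8*(-¼)))) + 7)² = ((½)*(-1 + 2)/2 + 7)² = ((½)*(½)*1 + 7)² = (¼ + 7)² = (29/4)² = 841/16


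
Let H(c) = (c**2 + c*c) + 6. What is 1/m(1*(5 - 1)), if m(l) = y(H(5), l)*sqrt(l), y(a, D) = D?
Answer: 1/8 ≈ 0.12500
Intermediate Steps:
H(c) = 6 + 2*c**2 (H(c) = (c**2 + c**2) + 6 = 2*c**2 + 6 = 6 + 2*c**2)
m(l) = l**(3/2) (m(l) = l*sqrt(l) = l**(3/2))
1/m(1*(5 - 1)) = 1/((1*(5 - 1))**(3/2)) = 1/((1*4)**(3/2)) = 1/(4**(3/2)) = 1/8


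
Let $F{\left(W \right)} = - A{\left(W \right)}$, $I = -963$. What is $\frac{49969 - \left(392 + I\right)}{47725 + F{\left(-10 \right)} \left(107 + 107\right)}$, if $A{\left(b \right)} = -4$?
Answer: $\frac{50540}{48581} \approx 1.0403$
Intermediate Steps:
$F{\left(W \right)} = 4$ ($F{\left(W \right)} = \left(-1\right) \left(-4\right) = 4$)
$\frac{49969 - \left(392 + I\right)}{47725 + F{\left(-10 \right)} \left(107 + 107\right)} = \frac{49969 - -571}{47725 + 4 \left(107 + 107\right)} = \frac{49969 + \left(-392 + 963\right)}{47725 + 4 \cdot 214} = \frac{49969 + 571}{47725 + 856} = \frac{50540}{48581}$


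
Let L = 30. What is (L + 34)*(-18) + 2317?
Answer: 1165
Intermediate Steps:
(L + 34)*(-18) + 2317 = (30 + 34)*(-18) + 2317 = 64*(-18) + 2317 = -1152 + 2317 = 1165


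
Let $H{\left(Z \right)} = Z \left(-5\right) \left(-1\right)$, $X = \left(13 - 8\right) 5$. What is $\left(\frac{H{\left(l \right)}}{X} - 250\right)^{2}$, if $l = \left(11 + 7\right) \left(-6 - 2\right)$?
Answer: $\frac{1943236}{25} \approx 77730.0$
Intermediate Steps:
$l = -144$ ($l = 18 \left(-8\right) = -144$)
$X = 25$ ($X = 5 \cdot 5 = 25$)
$H{\left(Z \right)} = 5 Z$ ($H{\left(Z \right)} = - 5 Z \left(-1\right) = 5 Z$)
$\left(\frac{H{\left(l \right)}}{X} - 250\right)^{2} = \left(\frac{5 \left(-144\right)}{25} - 250\right)^{2} = \left(\left(-720\right) \frac{1}{25} - 250\right)^{2} = \left(- \frac{144}{5} - 250\right)^{2} = \left(- \frac{1394}{5}\right)^{2} = \frac{1943236}{25}$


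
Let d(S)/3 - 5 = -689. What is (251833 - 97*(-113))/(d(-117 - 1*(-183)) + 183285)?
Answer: 87598/60411 ≈ 1.4500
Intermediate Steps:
d(S) = -2052 (d(S) = 15 + 3*(-689) = 15 - 2067 = -2052)
(251833 - 97*(-113))/(d(-117 - 1*(-183)) + 183285) = (251833 - 97*(-113))/(-2052 + 183285) = (251833 + 10961)/181233 = 262794*(1/181233) = 87598/60411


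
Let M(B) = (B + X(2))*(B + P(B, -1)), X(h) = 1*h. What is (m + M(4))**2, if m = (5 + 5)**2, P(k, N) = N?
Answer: 13924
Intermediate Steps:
X(h) = h
m = 100 (m = 10**2 = 100)
M(B) = (-1 + B)*(2 + B) (M(B) = (B + 2)*(B - 1) = (2 + B)*(-1 + B) = (-1 + B)*(2 + B))
(m + M(4))**2 = (100 + (-2 + 4 + 4**2))**2 = (100 + (-2 + 4 + 16))**2 = (100 + 18)**2 = 118**2 = 13924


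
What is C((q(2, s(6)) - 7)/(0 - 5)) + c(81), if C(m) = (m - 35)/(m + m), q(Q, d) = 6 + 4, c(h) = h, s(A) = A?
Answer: 332/3 ≈ 110.67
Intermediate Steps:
q(Q, d) = 10
C(m) = (-35 + m)/(2*m) (C(m) = (-35 + m)/((2*m)) = (-35 + m)*(1/(2*m)) = (-35 + m)/(2*m))
C((q(2, s(6)) - 7)/(0 - 5)) + c(81) = (-35 + (10 - 7)/(0 - 5))/(2*(((10 - 7)/(0 - 5)))) + 81 = (-35 + 3/(-5))/(2*((3/(-5)))) + 81 = (-35 + 3*(-⅕))/(2*((3*(-⅕)))) + 81 = (-35 - ⅗)/(2*(-⅗)) + 81 = (½)*(-5/3)*(-178/5) + 81 = 89/3 + 81 = 332/3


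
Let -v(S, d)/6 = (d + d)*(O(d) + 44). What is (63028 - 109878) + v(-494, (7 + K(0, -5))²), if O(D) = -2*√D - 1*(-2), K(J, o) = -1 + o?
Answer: -47378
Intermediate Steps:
O(D) = 2 - 2*√D (O(D) = -2*√D + 2 = 2 - 2*√D)
v(S, d) = -12*d*(46 - 2*√d) (v(S, d) = -6*(d + d)*((2 - 2*√d) + 44) = -6*2*d*(46 - 2*√d) = -12*d*(46 - 2*√d))
(63028 - 109878) + v(-494, (7 + K(0, -5))²) = (63028 - 109878) + 24*(7 + (-1 - 5))²*(-23 + √((7 + (-1 - 5))²)) = -46850 + 24*(7 - 6)²*(-23 + √((7 - 6)²)) = -46850 + 24*1²*(-23 + √(1²)) = -46850 + 24*1*(-23 + √1) = -46850 + 24*1*(-23 + 1) = -46850 + 24*1*(-22) = -46850 - 528 = -47378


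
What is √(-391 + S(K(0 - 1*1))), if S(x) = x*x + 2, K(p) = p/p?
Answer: 2*I*√97 ≈ 19.698*I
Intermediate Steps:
K(p) = 1
S(x) = 2 + x² (S(x) = x² + 2 = 2 + x²)
√(-391 + S(K(0 - 1*1))) = √(-391 + (2 + 1²)) = √(-391 + (2 + 1)) = √(-391 + 3) = √(-388) = 2*I*√97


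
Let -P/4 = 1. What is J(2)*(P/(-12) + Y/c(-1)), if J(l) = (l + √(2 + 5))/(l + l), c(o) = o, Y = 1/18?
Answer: 5/36 + 5*√7/72 ≈ 0.32262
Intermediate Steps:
P = -4 (P = -4*1 = -4)
Y = 1/18 ≈ 0.055556
J(l) = (l + √7)/(2*l) (J(l) = (l + √7)/((2*l)) = (l + √7)*(1/(2*l)) = (l + √7)/(2*l))
J(2)*(P/(-12) + Y/c(-1)) = ((½)*(2 + √7)/2)*(-4/(-12) + (1/18)/(-1)) = ((½)*(½)*(2 + √7))*(-4*(-1/12) + (1/18)*(-1)) = (½ + √7/4)*(⅓ - 1/18) = (½ + √7/4)*(5/18) = 5/36 + 5*√7/72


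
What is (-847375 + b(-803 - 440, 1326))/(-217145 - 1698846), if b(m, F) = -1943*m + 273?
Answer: -1568047/1915991 ≈ -0.81840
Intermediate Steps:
b(m, F) = 273 - 1943*m
(-847375 + b(-803 - 440, 1326))/(-217145 - 1698846) = (-847375 + (273 - 1943*(-803 - 440)))/(-217145 - 1698846) = (-847375 + (273 - 1943*(-1243)))/(-1915991) = (-847375 + (273 + 2415149))*(-1/1915991) = (-847375 + 2415422)*(-1/1915991) = 1568047*(-1/1915991) = -1568047/1915991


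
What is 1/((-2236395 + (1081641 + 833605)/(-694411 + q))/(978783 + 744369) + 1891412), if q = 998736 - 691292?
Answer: 666802959984/1261198254736278197 ≈ 5.2871e-7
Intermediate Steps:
q = 307444
1/((-2236395 + (1081641 + 833605)/(-694411 + q))/(978783 + 744369) + 1891412) = 1/((-2236395 + (1081641 + 833605)/(-694411 + 307444))/(978783 + 744369) + 1891412) = 1/((-2236395 + 1915246/(-386967))/1723152 + 1891412) = 1/((-2236395 + 1915246*(-1/386967))*(1/1723152) + 1891412) = 1/((-2236395 - 1915246/386967)*(1/1723152) + 1891412) = 1/(-865412979211/386967*1/1723152 + 1891412) = 1/(-865412979211/666802959984 + 1891412) = 1/(1261198254736278197/666802959984) = 666802959984/1261198254736278197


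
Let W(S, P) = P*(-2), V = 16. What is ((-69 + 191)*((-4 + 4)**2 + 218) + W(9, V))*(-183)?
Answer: -4861212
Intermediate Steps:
W(S, P) = -2*P
((-69 + 191)*((-4 + 4)**2 + 218) + W(9, V))*(-183) = ((-69 + 191)*((-4 + 4)**2 + 218) - 2*16)*(-183) = (122*(0**2 + 218) - 32)*(-183) = (122*(0 + 218) - 32)*(-183) = (122*218 - 32)*(-183) = (26596 - 32)*(-183) = 26564*(-183) = -4861212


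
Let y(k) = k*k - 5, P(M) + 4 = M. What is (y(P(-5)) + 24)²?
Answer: 10000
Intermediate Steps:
P(M) = -4 + M
y(k) = -5 + k² (y(k) = k² - 5 = -5 + k²)
(y(P(-5)) + 24)² = ((-5 + (-4 - 5)²) + 24)² = ((-5 + (-9)²) + 24)² = ((-5 + 81) + 24)² = (76 + 24)² = 100² = 10000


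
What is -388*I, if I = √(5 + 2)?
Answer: -388*√7 ≈ -1026.6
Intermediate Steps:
I = √7 ≈ 2.6458
-388*I = -388*√7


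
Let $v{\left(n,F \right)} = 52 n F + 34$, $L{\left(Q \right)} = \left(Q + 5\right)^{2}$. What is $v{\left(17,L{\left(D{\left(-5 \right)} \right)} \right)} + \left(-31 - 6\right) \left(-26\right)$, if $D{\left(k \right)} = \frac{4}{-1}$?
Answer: $1880$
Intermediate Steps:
$D{\left(k \right)} = -4$ ($D{\left(k \right)} = 4 \left(-1\right) = -4$)
$L{\left(Q \right)} = \left(5 + Q\right)^{2}$
$v{\left(n,F \right)} = 34 + 52 F n$ ($v{\left(n,F \right)} = 52 F n + 34 = 34 + 52 F n$)
$v{\left(17,L{\left(D{\left(-5 \right)} \right)} \right)} + \left(-31 - 6\right) \left(-26\right) = \left(34 + 52 \left(5 - 4\right)^{2} \cdot 17\right) + \left(-31 - 6\right) \left(-26\right) = \left(34 + 52 \cdot 1^{2} \cdot 17\right) - -962 = \left(34 + 52 \cdot 1 \cdot 17\right) + 962 = \left(34 + 884\right) + 962 = 918 + 962 = 1880$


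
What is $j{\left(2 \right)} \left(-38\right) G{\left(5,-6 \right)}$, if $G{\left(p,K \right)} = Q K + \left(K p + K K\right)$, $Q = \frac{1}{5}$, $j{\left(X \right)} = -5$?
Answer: $912$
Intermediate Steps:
$Q = \frac{1}{5} \approx 0.2$
$G{\left(p,K \right)} = K^{2} + \frac{K}{5} + K p$ ($G{\left(p,K \right)} = \frac{K}{5} + \left(K p + K K\right) = \frac{K}{5} + \left(K p + K^{2}\right) = \frac{K}{5} + \left(K^{2} + K p\right) = K^{2} + \frac{K}{5} + K p$)
$j{\left(2 \right)} \left(-38\right) G{\left(5,-6 \right)} = \left(-5\right) \left(-38\right) \left(- 6 \left(\frac{1}{5} - 6 + 5\right)\right) = 190 \left(\left(-6\right) \left(- \frac{4}{5}\right)\right) = 190 \cdot \frac{24}{5} = 912$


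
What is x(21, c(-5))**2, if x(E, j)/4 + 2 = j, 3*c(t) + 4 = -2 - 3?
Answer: 400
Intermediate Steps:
c(t) = -3 (c(t) = -4/3 + (-2 - 3)/3 = -4/3 + (1/3)*(-5) = -4/3 - 5/3 = -3)
x(E, j) = -8 + 4*j
x(21, c(-5))**2 = (-8 + 4*(-3))**2 = (-8 - 12)**2 = (-20)**2 = 400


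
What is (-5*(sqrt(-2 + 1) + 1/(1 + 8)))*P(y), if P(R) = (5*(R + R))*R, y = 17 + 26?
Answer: -92450/9 - 92450*I ≈ -10272.0 - 92450.0*I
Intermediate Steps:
y = 43
P(R) = 10*R**2 (P(R) = (5*(2*R))*R = (10*R)*R = 10*R**2)
(-5*(sqrt(-2 + 1) + 1/(1 + 8)))*P(y) = (-5*(sqrt(-2 + 1) + 1/(1 + 8)))*(10*43**2) = (-5*(sqrt(-1) + 1/9))*(10*1849) = -5*(I + 1/9)*18490 = -5*(1/9 + I)*18490 = (-5/9 - 5*I)*18490 = -92450/9 - 92450*I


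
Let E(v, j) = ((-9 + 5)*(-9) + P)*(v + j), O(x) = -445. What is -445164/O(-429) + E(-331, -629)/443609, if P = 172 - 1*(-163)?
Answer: 197320265676/197406005 ≈ 999.57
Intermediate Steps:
P = 335 (P = 172 + 163 = 335)
E(v, j) = 371*j + 371*v (E(v, j) = ((-9 + 5)*(-9) + 335)*(v + j) = (-4*(-9) + 335)*(j + v) = (36 + 335)*(j + v) = 371*(j + v) = 371*j + 371*v)
-445164/O(-429) + E(-331, -629)/443609 = -445164/(-445) + (371*(-629) + 371*(-331))/443609 = -445164*(-1/445) + (-233359 - 122801)*(1/443609) = 445164/445 - 356160*1/443609 = 445164/445 - 356160/443609 = 197320265676/197406005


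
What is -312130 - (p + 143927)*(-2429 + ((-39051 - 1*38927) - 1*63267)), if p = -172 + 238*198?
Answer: 27424037316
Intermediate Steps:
p = 46952 (p = -172 + 47124 = 46952)
-312130 - (p + 143927)*(-2429 + ((-39051 - 1*38927) - 1*63267)) = -312130 - (46952 + 143927)*(-2429 + ((-39051 - 1*38927) - 1*63267)) = -312130 - 190879*(-2429 + ((-39051 - 38927) - 63267)) = -312130 - 190879*(-2429 + (-77978 - 63267)) = -312130 - 190879*(-2429 - 141245) = -312130 - 190879*(-143674) = -312130 - 1*(-27424349446) = -312130 + 27424349446 = 27424037316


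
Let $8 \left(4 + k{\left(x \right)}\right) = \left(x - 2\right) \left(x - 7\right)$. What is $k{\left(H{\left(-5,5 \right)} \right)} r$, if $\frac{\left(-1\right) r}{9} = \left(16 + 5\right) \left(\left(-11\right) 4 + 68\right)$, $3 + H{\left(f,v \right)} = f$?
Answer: $-66906$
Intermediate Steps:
$H{\left(f,v \right)} = -3 + f$
$k{\left(x \right)} = -4 + \frac{\left(-7 + x\right) \left(-2 + x\right)}{8}$ ($k{\left(x \right)} = -4 + \frac{\left(x - 2\right) \left(x - 7\right)}{8} = -4 + \frac{\left(-2 + x\right) \left(-7 + x\right)}{8} = -4 + \frac{\left(-7 + x\right) \left(-2 + x\right)}{8}$)
$r = -4536$ ($r = - 9 \left(16 + 5\right) \left(\left(-11\right) 4 + 68\right) = - 9 \cdot 21 \left(-44 + 68\right) = - 9 \cdot 21 \cdot 24 = \left(-9\right) 504 = -4536$)
$k{\left(H{\left(-5,5 \right)} \right)} r = \left(- \frac{9}{4} - \frac{9 \left(-3 - 5\right)}{8} + \frac{\left(-3 - 5\right)^{2}}{8}\right) \left(-4536\right) = \left(- \frac{9}{4} - -9 + \frac{\left(-8\right)^{2}}{8}\right) \left(-4536\right) = \left(- \frac{9}{4} + 9 + \frac{1}{8} \cdot 64\right) \left(-4536\right) = \left(- \frac{9}{4} + 9 + 8\right) \left(-4536\right) = \frac{59}{4} \left(-4536\right) = -66906$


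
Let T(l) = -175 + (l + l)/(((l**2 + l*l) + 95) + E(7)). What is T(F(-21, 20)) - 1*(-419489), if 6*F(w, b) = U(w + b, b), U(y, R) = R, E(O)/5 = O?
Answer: 57446024/137 ≈ 4.1931e+5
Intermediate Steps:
E(O) = 5*O
F(w, b) = b/6
T(l) = -175 + 2*l/(130 + 2*l**2) (T(l) = -175 + (l + l)/(((l**2 + l*l) + 95) + 5*7) = -175 + (2*l)/(((l**2 + l**2) + 95) + 35) = -175 + (2*l)/((2*l**2 + 95) + 35) = -175 + (2*l)/((95 + 2*l**2) + 35) = -175 + (2*l)/(130 + 2*l**2) = -175 + 2*l/(130 + 2*l**2))
T(F(-21, 20)) - 1*(-419489) = (-11375 + (1/6)*20 - 175*((1/6)*20)**2)/(65 + ((1/6)*20)**2) - 1*(-419489) = (-11375 + 10/3 - 175*(10/3)**2)/(65 + (10/3)**2) + 419489 = (-11375 + 10/3 - 175*100/9)/(65 + 100/9) + 419489 = (-11375 + 10/3 - 17500/9)/(685/9) + 419489 = (9/685)*(-119845/9) + 419489 = -23969/137 + 419489 = 57446024/137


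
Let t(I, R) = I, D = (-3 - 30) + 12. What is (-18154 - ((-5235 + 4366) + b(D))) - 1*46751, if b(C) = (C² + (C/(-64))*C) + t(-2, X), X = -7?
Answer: -4125959/64 ≈ -64468.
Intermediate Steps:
D = -21 (D = -33 + 12 = -21)
b(C) = -2 + 63*C²/64 (b(C) = (C² + (C/(-64))*C) - 2 = (C² + (C*(-1/64))*C) - 2 = (C² + (-C/64)*C) - 2 = (C² - C²/64) - 2 = 63*C²/64 - 2 = -2 + 63*C²/64)
(-18154 - ((-5235 + 4366) + b(D))) - 1*46751 = (-18154 - ((-5235 + 4366) + (-2 + (63/64)*(-21)²))) - 1*46751 = (-18154 - (-869 + (-2 + (63/64)*441))) - 46751 = (-18154 - (-869 + (-2 + 27783/64))) - 46751 = (-18154 - (-869 + 27655/64)) - 46751 = (-18154 - 1*(-27961/64)) - 46751 = (-18154 + 27961/64) - 46751 = -1133895/64 - 46751 = -4125959/64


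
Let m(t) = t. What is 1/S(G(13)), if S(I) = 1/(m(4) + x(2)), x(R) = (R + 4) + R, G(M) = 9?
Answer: 12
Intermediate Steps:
x(R) = 4 + 2*R (x(R) = (4 + R) + R = 4 + 2*R)
S(I) = 1/12 (S(I) = 1/(4 + (4 + 2*2)) = 1/(4 + (4 + 4)) = 1/(4 + 8) = 1/12)
1/S(G(13)) = 1/(1/12) = 12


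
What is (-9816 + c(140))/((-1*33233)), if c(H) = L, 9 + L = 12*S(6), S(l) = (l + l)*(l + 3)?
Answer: 8529/33233 ≈ 0.25664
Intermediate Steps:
S(l) = 2*l*(3 + l) (S(l) = (2*l)*(3 + l) = 2*l*(3 + l))
L = 1287 (L = -9 + 12*(2*6*(3 + 6)) = -9 + 12*(2*6*9) = -9 + 12*108 = -9 + 1296 = 1287)
c(H) = 1287
(-9816 + c(140))/((-1*33233)) = (-9816 + 1287)/((-1*33233)) = -8529/(-33233) = -8529*(-1/33233) = 8529/33233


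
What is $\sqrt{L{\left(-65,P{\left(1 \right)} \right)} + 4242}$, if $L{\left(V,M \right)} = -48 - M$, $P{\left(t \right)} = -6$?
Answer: $10 \sqrt{42} \approx 64.807$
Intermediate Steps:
$\sqrt{L{\left(-65,P{\left(1 \right)} \right)} + 4242} = \sqrt{\left(-48 - -6\right) + 4242} = \sqrt{\left(-48 + 6\right) + 4242} = \sqrt{-42 + 4242} = \sqrt{4200} = 10 \sqrt{42}$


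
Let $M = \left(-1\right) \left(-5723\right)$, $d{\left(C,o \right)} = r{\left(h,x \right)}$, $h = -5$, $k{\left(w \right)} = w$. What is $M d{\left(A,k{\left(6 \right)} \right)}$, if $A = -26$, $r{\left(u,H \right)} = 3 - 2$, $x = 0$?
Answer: $5723$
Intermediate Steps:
$r{\left(u,H \right)} = 1$ ($r{\left(u,H \right)} = 3 - 2 = 1$)
$d{\left(C,o \right)} = 1$
$M = 5723$
$M d{\left(A,k{\left(6 \right)} \right)} = 5723 \cdot 1 = 5723$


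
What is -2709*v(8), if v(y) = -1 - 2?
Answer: 8127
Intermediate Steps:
v(y) = -3
-2709*v(8) = -2709*(-3) = 8127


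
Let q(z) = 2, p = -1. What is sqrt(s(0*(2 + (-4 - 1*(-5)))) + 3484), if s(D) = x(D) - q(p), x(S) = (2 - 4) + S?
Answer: 2*sqrt(870) ≈ 58.992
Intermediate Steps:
x(S) = -2 + S
s(D) = -4 + D (s(D) = (-2 + D) - 1*2 = (-2 + D) - 2 = -4 + D)
sqrt(s(0*(2 + (-4 - 1*(-5)))) + 3484) = sqrt((-4 + 0*(2 + (-4 - 1*(-5)))) + 3484) = sqrt((-4 + 0*(2 + (-4 + 5))) + 3484) = sqrt((-4 + 0*(2 + 1)) + 3484) = sqrt((-4 + 0*3) + 3484) = sqrt((-4 + 0) + 3484) = sqrt(-4 + 3484) = sqrt(3480) = 2*sqrt(870)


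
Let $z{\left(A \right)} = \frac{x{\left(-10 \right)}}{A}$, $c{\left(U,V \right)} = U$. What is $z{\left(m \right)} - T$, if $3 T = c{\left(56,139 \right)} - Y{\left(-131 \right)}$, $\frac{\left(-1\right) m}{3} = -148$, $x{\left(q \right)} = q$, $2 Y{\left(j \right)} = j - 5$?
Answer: $- \frac{9181}{222} \approx -41.356$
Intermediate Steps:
$Y{\left(j \right)} = - \frac{5}{2} + \frac{j}{2}$ ($Y{\left(j \right)} = \frac{j - 5}{2} = \frac{-5 + j}{2} = - \frac{5}{2} + \frac{j}{2}$)
$m = 444$ ($m = \left(-3\right) \left(-148\right) = 444$)
$z{\left(A \right)} = - \frac{10}{A}$
$T = \frac{124}{3}$ ($T = \frac{56 - \left(- \frac{5}{2} + \frac{1}{2} \left(-131\right)\right)}{3} = \frac{56 - \left(- \frac{5}{2} - \frac{131}{2}\right)}{3} = \frac{56 - -68}{3} = \frac{56 + 68}{3} = \frac{1}{3} \cdot 124 = \frac{124}{3} \approx 41.333$)
$z{\left(m \right)} - T = - \frac{10}{444} - \frac{124}{3} = \left(-10\right) \frac{1}{444} - \frac{124}{3} = - \frac{5}{222} - \frac{124}{3} = - \frac{9181}{222}$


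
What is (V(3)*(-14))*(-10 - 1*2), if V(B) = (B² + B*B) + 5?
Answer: 3864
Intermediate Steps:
V(B) = 5 + 2*B² (V(B) = (B² + B²) + 5 = 2*B² + 5 = 5 + 2*B²)
(V(3)*(-14))*(-10 - 1*2) = ((5 + 2*3²)*(-14))*(-10 - 1*2) = ((5 + 2*9)*(-14))*(-10 - 2) = ((5 + 18)*(-14))*(-12) = (23*(-14))*(-12) = -322*(-12) = 3864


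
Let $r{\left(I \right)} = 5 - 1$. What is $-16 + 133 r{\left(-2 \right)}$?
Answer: $516$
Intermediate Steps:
$r{\left(I \right)} = 4$ ($r{\left(I \right)} = 5 - 1 = 4$)
$-16 + 133 r{\left(-2 \right)} = -16 + 133 \cdot 4 = -16 + 532 = 516$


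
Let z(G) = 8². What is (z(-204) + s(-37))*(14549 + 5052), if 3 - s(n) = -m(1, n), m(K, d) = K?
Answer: 1332868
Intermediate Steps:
z(G) = 64
s(n) = 4 (s(n) = 3 - (-1) = 3 - 1*(-1) = 3 + 1 = 4)
(z(-204) + s(-37))*(14549 + 5052) = (64 + 4)*(14549 + 5052) = 68*19601 = 1332868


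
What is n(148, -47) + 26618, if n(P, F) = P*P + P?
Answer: 48670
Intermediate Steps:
n(P, F) = P + P² (n(P, F) = P² + P = P + P²)
n(148, -47) + 26618 = 148*(1 + 148) + 26618 = 148*149 + 26618 = 22052 + 26618 = 48670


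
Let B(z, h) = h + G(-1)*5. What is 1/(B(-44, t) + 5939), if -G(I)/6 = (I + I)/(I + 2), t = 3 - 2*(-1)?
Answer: 1/6004 ≈ 0.00016656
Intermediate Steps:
t = 5 (t = 3 + 2 = 5)
G(I) = -12*I/(2 + I) (G(I) = -6*(I + I)/(I + 2) = -6*2*I/(2 + I) = -12*I/(2 + I))
B(z, h) = 60 + h (B(z, h) = h - 12*(-1)/(2 - 1)*5 = h - 12*(-1)/1*5 = h - 12*(-1)*1*5 = h + 12*5 = h + 60 = 60 + h)
1/(B(-44, t) + 5939) = 1/((60 + 5) + 5939) = 1/(65 + 5939) = 1/6004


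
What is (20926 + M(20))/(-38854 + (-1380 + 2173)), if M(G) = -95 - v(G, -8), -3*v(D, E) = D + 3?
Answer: -62516/114183 ≈ -0.54751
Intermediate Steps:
v(D, E) = -1 - D/3 (v(D, E) = -(D + 3)/3 = -(3 + D)/3 = -1 - D/3)
M(G) = -94 + G/3 (M(G) = -95 - (-1 - G/3) = -95 + (1 + G/3) = -94 + G/3)
(20926 + M(20))/(-38854 + (-1380 + 2173)) = (20926 + (-94 + (⅓)*20))/(-38854 + (-1380 + 2173)) = (20926 + (-94 + 20/3))/(-38854 + 793) = (20926 - 262/3)/(-38061) = (62516/3)*(-1/38061) = -62516/114183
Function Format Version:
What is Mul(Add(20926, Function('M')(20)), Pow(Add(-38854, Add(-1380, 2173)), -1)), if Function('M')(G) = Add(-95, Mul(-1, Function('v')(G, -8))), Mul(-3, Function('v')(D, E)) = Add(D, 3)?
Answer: Rational(-62516, 114183) ≈ -0.54751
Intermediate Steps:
Function('v')(D, E) = Add(-1, Mul(Rational(-1, 3), D)) (Function('v')(D, E) = Mul(Rational(-1, 3), Add(D, 3)) = Mul(Rational(-1, 3), Add(3, D)) = Add(-1, Mul(Rational(-1, 3), D)))
Function('M')(G) = Add(-94, Mul(Rational(1, 3), G)) (Function('M')(G) = Add(-95, Mul(-1, Add(-1, Mul(Rational(-1, 3), G)))) = Add(-95, Add(1, Mul(Rational(1, 3), G))) = Add(-94, Mul(Rational(1, 3), G)))
Mul(Add(20926, Function('M')(20)), Pow(Add(-38854, Add(-1380, 2173)), -1)) = Mul(Add(20926, Add(-94, Mul(Rational(1, 3), 20))), Pow(Add(-38854, Add(-1380, 2173)), -1)) = Mul(Add(20926, Add(-94, Rational(20, 3))), Pow(Add(-38854, 793), -1)) = Mul(Add(20926, Rational(-262, 3)), Pow(-38061, -1)) = Mul(Rational(62516, 3), Rational(-1, 38061)) = Rational(-62516, 114183)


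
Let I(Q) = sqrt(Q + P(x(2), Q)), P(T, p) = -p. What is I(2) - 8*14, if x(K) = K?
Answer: -112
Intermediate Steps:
I(Q) = 0 (I(Q) = sqrt(Q - Q) = sqrt(0) = 0)
I(2) - 8*14 = 0 - 8*14 = 0 - 112 = -112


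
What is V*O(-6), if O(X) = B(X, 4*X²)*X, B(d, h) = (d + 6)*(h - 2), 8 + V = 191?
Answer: 0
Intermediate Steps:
V = 183 (V = -8 + 191 = 183)
B(d, h) = (-2 + h)*(6 + d) (B(d, h) = (6 + d)*(-2 + h) = (-2 + h)*(6 + d))
O(X) = X*(-12 - 2*X + 4*X³ + 24*X²) (O(X) = (-12 - 2*X + 6*(4*X²) + X*(4*X²))*X = (-12 - 2*X + 24*X² + 4*X³)*X = (-12 - 2*X + 4*X³ + 24*X²)*X = X*(-12 - 2*X + 4*X³ + 24*X²))
V*O(-6) = 183*(2*(-6)*(-6 - 1*(-6) + 2*(-6)³ + 12*(-6)²)) = 183*(2*(-6)*(-6 + 6 + 2*(-216) + 12*36)) = 183*(2*(-6)*(-6 + 6 - 432 + 432)) = 183*(2*(-6)*0) = 183*0 = 0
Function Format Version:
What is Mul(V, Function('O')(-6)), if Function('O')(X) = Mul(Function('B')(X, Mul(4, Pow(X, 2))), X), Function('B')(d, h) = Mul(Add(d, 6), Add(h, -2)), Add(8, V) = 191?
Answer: 0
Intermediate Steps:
V = 183 (V = Add(-8, 191) = 183)
Function('B')(d, h) = Mul(Add(-2, h), Add(6, d)) (Function('B')(d, h) = Mul(Add(6, d), Add(-2, h)) = Mul(Add(-2, h), Add(6, d)))
Function('O')(X) = Mul(X, Add(-12, Mul(-2, X), Mul(4, Pow(X, 3)), Mul(24, Pow(X, 2)))) (Function('O')(X) = Mul(Add(-12, Mul(-2, X), Mul(6, Mul(4, Pow(X, 2))), Mul(X, Mul(4, Pow(X, 2)))), X) = Mul(Add(-12, Mul(-2, X), Mul(24, Pow(X, 2)), Mul(4, Pow(X, 3))), X) = Mul(Add(-12, Mul(-2, X), Mul(4, Pow(X, 3)), Mul(24, Pow(X, 2))), X) = Mul(X, Add(-12, Mul(-2, X), Mul(4, Pow(X, 3)), Mul(24, Pow(X, 2)))))
Mul(V, Function('O')(-6)) = Mul(183, Mul(2, -6, Add(-6, Mul(-1, -6), Mul(2, Pow(-6, 3)), Mul(12, Pow(-6, 2))))) = Mul(183, Mul(2, -6, Add(-6, 6, Mul(2, -216), Mul(12, 36)))) = Mul(183, Mul(2, -6, Add(-6, 6, -432, 432))) = Mul(183, Mul(2, -6, 0)) = Mul(183, 0) = 0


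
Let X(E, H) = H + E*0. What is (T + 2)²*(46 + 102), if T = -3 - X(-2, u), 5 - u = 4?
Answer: 592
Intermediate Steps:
u = 1 (u = 5 - 1*4 = 5 - 4 = 1)
X(E, H) = H (X(E, H) = H + 0 = H)
T = -4 (T = -3 - 1*1 = -3 - 1 = -4)
(T + 2)²*(46 + 102) = (-4 + 2)²*(46 + 102) = (-2)²*148 = 4*148 = 592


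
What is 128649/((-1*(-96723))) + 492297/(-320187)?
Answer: -713856152/3441049689 ≈ -0.20745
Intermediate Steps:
128649/((-1*(-96723))) + 492297/(-320187) = 128649/96723 + 492297*(-1/320187) = 128649*(1/96723) - 164099/106729 = 42883/32241 - 164099/106729 = -713856152/3441049689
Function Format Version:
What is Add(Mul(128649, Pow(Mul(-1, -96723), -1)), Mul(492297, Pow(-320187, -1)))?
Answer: Rational(-713856152, 3441049689) ≈ -0.20745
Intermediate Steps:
Add(Mul(128649, Pow(Mul(-1, -96723), -1)), Mul(492297, Pow(-320187, -1))) = Add(Mul(128649, Pow(96723, -1)), Mul(492297, Rational(-1, 320187))) = Add(Mul(128649, Rational(1, 96723)), Rational(-164099, 106729)) = Add(Rational(42883, 32241), Rational(-164099, 106729)) = Rational(-713856152, 3441049689)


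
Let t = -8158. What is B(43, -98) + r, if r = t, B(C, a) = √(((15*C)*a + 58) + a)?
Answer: -8158 + 5*I*√2530 ≈ -8158.0 + 251.5*I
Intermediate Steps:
B(C, a) = √(58 + a + 15*C*a) (B(C, a) = √((15*C*a + 58) + a) = √((58 + 15*C*a) + a) = √(58 + a + 15*C*a))
r = -8158
B(43, -98) + r = √(58 - 98 + 15*43*(-98)) - 8158 = √(58 - 98 - 63210) - 8158 = √(-63250) - 8158 = 5*I*√2530 - 8158 = -8158 + 5*I*√2530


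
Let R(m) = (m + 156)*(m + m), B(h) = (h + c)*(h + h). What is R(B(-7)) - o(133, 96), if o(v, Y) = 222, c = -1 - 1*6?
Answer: 137762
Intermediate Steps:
c = -7 (c = -1 - 6 = -7)
B(h) = 2*h*(-7 + h) (B(h) = (h - 7)*(h + h) = (-7 + h)*(2*h) = 2*h*(-7 + h))
R(m) = 2*m*(156 + m) (R(m) = (156 + m)*(2*m) = 2*m*(156 + m))
R(B(-7)) - o(133, 96) = 2*(2*(-7)*(-7 - 7))*(156 + 2*(-7)*(-7 - 7)) - 1*222 = 2*(2*(-7)*(-14))*(156 + 2*(-7)*(-14)) - 222 = 2*196*(156 + 196) - 222 = 2*196*352 - 222 = 137984 - 222 = 137762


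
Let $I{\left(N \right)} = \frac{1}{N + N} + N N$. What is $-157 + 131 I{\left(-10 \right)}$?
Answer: $\frac{258729}{20} \approx 12936.0$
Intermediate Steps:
$I{\left(N \right)} = N^{2} + \frac{1}{2 N}$ ($I{\left(N \right)} = \frac{1}{2 N} + N^{2} = N^{2} + \frac{1}{2 N}$)
$-157 + 131 I{\left(-10 \right)} = -157 + 131 \frac{\frac{1}{2} + \left(-10\right)^{3}}{-10} = -157 + 131 \left(- \frac{\frac{1}{2} - 1000}{10}\right) = -157 + 131 \left(\left(- \frac{1}{10}\right) \left(- \frac{1999}{2}\right)\right) = -157 + 131 \cdot \frac{1999}{20} = -157 + \frac{261869}{20} = \frac{258729}{20}$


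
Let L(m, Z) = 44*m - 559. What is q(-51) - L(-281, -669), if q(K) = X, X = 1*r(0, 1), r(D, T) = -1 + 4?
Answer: 12926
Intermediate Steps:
r(D, T) = 3
L(m, Z) = -559 + 44*m
X = 3 (X = 1*3 = 3)
q(K) = 3
q(-51) - L(-281, -669) = 3 - (-559 + 44*(-281)) = 3 - (-559 - 12364) = 3 - 1*(-12923) = 3 + 12923 = 12926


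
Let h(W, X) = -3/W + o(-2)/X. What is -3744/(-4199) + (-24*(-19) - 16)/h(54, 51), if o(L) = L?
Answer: -43480368/9367 ≈ -4641.9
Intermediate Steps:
h(W, X) = -3/W - 2/X
-3744/(-4199) + (-24*(-19) - 16)/h(54, 51) = -3744/(-4199) + (-24*(-19) - 16)/(-3/54 - 2/51) = -3744*(-1/4199) + (456 - 16)/(-3*1/54 - 2*1/51) = 288/323 + 440/(-1/18 - 2/51) = 288/323 + 440/(-29/306) = 288/323 + 440*(-306/29) = 288/323 - 134640/29 = -43480368/9367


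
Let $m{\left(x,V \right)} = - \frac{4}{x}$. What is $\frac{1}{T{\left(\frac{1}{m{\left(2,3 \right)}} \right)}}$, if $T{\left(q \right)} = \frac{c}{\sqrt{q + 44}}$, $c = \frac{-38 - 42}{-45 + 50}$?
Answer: $- \frac{\sqrt{174}}{32} \approx -0.41222$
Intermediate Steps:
$c = -16$ ($c = - \frac{80}{5} = \left(-80\right) \frac{1}{5} = -16$)
$T{\left(q \right)} = - \frac{16}{\sqrt{44 + q}}$ ($T{\left(q \right)} = - \frac{16}{\sqrt{q + 44}} = - \frac{16}{\sqrt{44 + q}}$)
$\frac{1}{T{\left(\frac{1}{m{\left(2,3 \right)}} \right)}} = \frac{1}{\left(-16\right) \frac{1}{\sqrt{44 + \frac{1}{\left(-4\right) \frac{1}{2}}}}} = \frac{1}{\left(-16\right) \frac{1}{\sqrt{44 + \frac{1}{-2}}}} = \frac{1}{\left(-16\right) \frac{1}{\sqrt{44 - \frac{1}{2}}}} = \frac{1}{\left(-16\right) \frac{1}{\sqrt{\frac{87}{2}}}} = \frac{1}{\left(-16\right) \frac{\sqrt{174}}{87}} = \frac{1}{\left(- \frac{16}{87}\right) \sqrt{174}} = - \frac{\sqrt{174}}{32}$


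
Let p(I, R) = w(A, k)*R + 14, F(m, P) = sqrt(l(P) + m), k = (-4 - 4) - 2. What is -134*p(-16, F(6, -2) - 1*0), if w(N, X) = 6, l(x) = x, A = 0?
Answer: -3484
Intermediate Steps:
k = -10 (k = -8 - 2 = -10)
F(m, P) = sqrt(P + m)
p(I, R) = 14 + 6*R (p(I, R) = 6*R + 14 = 14 + 6*R)
-134*p(-16, F(6, -2) - 1*0) = -134*(14 + 6*(sqrt(-2 + 6) - 1*0)) = -134*(14 + 6*(sqrt(4) + 0)) = -134*(14 + 6*(2 + 0)) = -134*(14 + 6*2) = -134*(14 + 12) = -134*26 = -3484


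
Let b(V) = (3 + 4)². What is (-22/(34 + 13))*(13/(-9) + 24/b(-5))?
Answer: 9262/20727 ≈ 0.44686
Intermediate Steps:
b(V) = 49 (b(V) = 7² = 49)
(-22/(34 + 13))*(13/(-9) + 24/b(-5)) = (-22/(34 + 13))*(13/(-9) + 24/49) = (-22/47)*(13*(-⅑) + 24*(1/49)) = (-22*1/47)*(-13/9 + 24/49) = -22/47*(-421/441) = 9262/20727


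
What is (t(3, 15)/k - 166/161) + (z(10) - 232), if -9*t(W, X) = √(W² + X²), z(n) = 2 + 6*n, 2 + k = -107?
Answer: -27536/161 + √26/327 ≈ -171.02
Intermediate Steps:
k = -109 (k = -2 - 107 = -109)
t(W, X) = -√(W² + X²)/9
(t(3, 15)/k - 166/161) + (z(10) - 232) = (-√(3² + 15²)/9/(-109) - 166/161) + ((2 + 6*10) - 232) = (-√(9 + 225)/9*(-1/109) - 166*1/161) + ((2 + 60) - 232) = (-√26/3*(-1/109) - 166/161) + (62 - 232) = (-√26/3*(-1/109) - 166/161) - 170 = (√26/327 - 166/161) - 170 = (-166/161 + √26/327) - 170 = -27536/161 + √26/327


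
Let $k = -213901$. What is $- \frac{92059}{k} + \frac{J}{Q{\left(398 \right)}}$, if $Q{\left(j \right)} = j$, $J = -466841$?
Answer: $- \frac{99821117259}{85132598} \approx -1172.5$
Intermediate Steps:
$- \frac{92059}{k} + \frac{J}{Q{\left(398 \right)}} = - \frac{92059}{-213901} - \frac{466841}{398} = \left(-92059\right) \left(- \frac{1}{213901}\right) - \frac{466841}{398} = \frac{92059}{213901} - \frac{466841}{398} = - \frac{99821117259}{85132598}$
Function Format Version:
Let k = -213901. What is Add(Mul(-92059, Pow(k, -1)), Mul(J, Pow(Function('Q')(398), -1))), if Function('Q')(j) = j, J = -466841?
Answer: Rational(-99821117259, 85132598) ≈ -1172.5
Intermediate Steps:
Add(Mul(-92059, Pow(k, -1)), Mul(J, Pow(Function('Q')(398), -1))) = Add(Mul(-92059, Pow(-213901, -1)), Mul(-466841, Pow(398, -1))) = Add(Mul(-92059, Rational(-1, 213901)), Mul(-466841, Rational(1, 398))) = Add(Rational(92059, 213901), Rational(-466841, 398)) = Rational(-99821117259, 85132598)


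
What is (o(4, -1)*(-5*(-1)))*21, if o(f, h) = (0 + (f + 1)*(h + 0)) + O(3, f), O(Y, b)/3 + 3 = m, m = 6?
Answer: 420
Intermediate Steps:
O(Y, b) = 9 (O(Y, b) = -9 + 3*6 = -9 + 18 = 9)
o(f, h) = 9 + h*(1 + f) (o(f, h) = (0 + (f + 1)*(h + 0)) + 9 = (0 + (1 + f)*h) + 9 = (0 + h*(1 + f)) + 9 = h*(1 + f) + 9 = 9 + h*(1 + f))
(o(4, -1)*(-5*(-1)))*21 = ((9 - 1 + 4*(-1))*(-5*(-1)))*21 = ((9 - 1 - 4)*5)*21 = (4*5)*21 = 20*21 = 420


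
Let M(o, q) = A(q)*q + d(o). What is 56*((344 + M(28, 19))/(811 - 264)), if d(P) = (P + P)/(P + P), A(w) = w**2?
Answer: 403424/547 ≈ 737.52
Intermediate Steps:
d(P) = 1 (d(P) = (2*P)/((2*P)) = (2*P)*(1/(2*P)) = 1)
M(o, q) = 1 + q**3 (M(o, q) = q**2*q + 1 = q**3 + 1 = 1 + q**3)
56*((344 + M(28, 19))/(811 - 264)) = 56*((344 + (1 + 19**3))/(811 - 264)) = 56*((344 + (1 + 6859))/547) = 56*((344 + 6860)*(1/547)) = 56*(7204*(1/547)) = 56*(7204/547) = 403424/547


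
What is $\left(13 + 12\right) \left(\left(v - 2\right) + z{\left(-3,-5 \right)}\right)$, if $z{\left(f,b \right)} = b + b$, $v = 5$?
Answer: $-175$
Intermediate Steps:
$z{\left(f,b \right)} = 2 b$
$\left(13 + 12\right) \left(\left(v - 2\right) + z{\left(-3,-5 \right)}\right) = \left(13 + 12\right) \left(\left(5 - 2\right) + 2 \left(-5\right)\right) = 25 \left(3 - 10\right) = 25 \left(-7\right) = -175$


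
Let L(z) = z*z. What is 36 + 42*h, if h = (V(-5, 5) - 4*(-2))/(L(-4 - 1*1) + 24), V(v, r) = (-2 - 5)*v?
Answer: 510/7 ≈ 72.857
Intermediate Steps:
L(z) = z²
V(v, r) = -7*v
h = 43/49 (h = (-7*(-5) - 4*(-2))/((-4 - 1*1)² + 24) = (35 + 8)/((-4 - 1)² + 24) = 43/((-5)² + 24) = 43/(25 + 24) = 43/49 ≈ 0.87755)
36 + 42*h = 36 + 42*(43/49) = 36 + 258/7 = 510/7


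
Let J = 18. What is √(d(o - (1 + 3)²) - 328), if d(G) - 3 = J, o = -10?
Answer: I*√307 ≈ 17.521*I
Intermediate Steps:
d(G) = 21 (d(G) = 3 + 18 = 21)
√(d(o - (1 + 3)²) - 328) = √(21 - 328) = √(-307) = I*√307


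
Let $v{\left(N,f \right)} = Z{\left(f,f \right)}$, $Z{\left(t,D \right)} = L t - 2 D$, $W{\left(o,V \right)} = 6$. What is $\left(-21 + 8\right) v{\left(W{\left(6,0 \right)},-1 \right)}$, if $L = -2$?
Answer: $-52$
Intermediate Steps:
$Z{\left(t,D \right)} = - 2 D - 2 t$ ($Z{\left(t,D \right)} = - 2 t - 2 D = - 2 D - 2 t$)
$v{\left(N,f \right)} = - 4 f$ ($v{\left(N,f \right)} = - 2 f - 2 f = - 4 f$)
$\left(-21 + 8\right) v{\left(W{\left(6,0 \right)},-1 \right)} = \left(-21 + 8\right) \left(\left(-4\right) \left(-1\right)\right) = \left(-13\right) 4 = -52$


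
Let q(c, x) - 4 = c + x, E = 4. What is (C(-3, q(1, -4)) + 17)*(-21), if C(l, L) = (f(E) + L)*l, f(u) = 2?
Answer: -168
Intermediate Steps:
q(c, x) = 4 + c + x (q(c, x) = 4 + (c + x) = 4 + c + x)
C(l, L) = l*(2 + L) (C(l, L) = (2 + L)*l = l*(2 + L))
(C(-3, q(1, -4)) + 17)*(-21) = (-3*(2 + (4 + 1 - 4)) + 17)*(-21) = (-3*(2 + 1) + 17)*(-21) = (-3*3 + 17)*(-21) = (-9 + 17)*(-21) = 8*(-21) = -168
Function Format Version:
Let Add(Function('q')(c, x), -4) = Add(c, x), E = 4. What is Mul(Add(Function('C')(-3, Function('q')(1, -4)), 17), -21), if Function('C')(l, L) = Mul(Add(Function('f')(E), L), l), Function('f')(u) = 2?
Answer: -168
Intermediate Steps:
Function('q')(c, x) = Add(4, c, x) (Function('q')(c, x) = Add(4, Add(c, x)) = Add(4, c, x))
Function('C')(l, L) = Mul(l, Add(2, L)) (Function('C')(l, L) = Mul(Add(2, L), l) = Mul(l, Add(2, L)))
Mul(Add(Function('C')(-3, Function('q')(1, -4)), 17), -21) = Mul(Add(Mul(-3, Add(2, Add(4, 1, -4))), 17), -21) = Mul(Add(Mul(-3, Add(2, 1)), 17), -21) = Mul(Add(Mul(-3, 3), 17), -21) = Mul(Add(-9, 17), -21) = Mul(8, -21) = -168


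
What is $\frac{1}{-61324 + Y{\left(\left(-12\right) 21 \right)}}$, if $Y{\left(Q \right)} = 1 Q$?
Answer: $- \frac{1}{61576} \approx -1.624 \cdot 10^{-5}$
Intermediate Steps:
$Y{\left(Q \right)} = Q$
$\frac{1}{-61324 + Y{\left(\left(-12\right) 21 \right)}} = \frac{1}{-61324 - 252} = \frac{1}{-61576} = - \frac{1}{61576}$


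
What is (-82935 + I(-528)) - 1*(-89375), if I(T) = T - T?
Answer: 6440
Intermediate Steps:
I(T) = 0
(-82935 + I(-528)) - 1*(-89375) = (-82935 + 0) - 1*(-89375) = -82935 + 89375 = 6440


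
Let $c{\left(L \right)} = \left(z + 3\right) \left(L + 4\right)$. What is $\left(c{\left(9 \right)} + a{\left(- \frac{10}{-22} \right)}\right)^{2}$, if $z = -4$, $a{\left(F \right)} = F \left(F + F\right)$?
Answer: $\frac{2319529}{14641} \approx 158.43$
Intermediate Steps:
$a{\left(F \right)} = 2 F^{2}$ ($a{\left(F \right)} = F 2 F = 2 F^{2}$)
$c{\left(L \right)} = -4 - L$ ($c{\left(L \right)} = \left(-4 + 3\right) \left(L + 4\right) = - (4 + L) = -4 - L$)
$\left(c{\left(9 \right)} + a{\left(- \frac{10}{-22} \right)}\right)^{2} = \left(\left(-4 - 9\right) + 2 \left(- \frac{10}{-22}\right)^{2}\right)^{2} = \left(\left(-4 - 9\right) + 2 \left(\left(-10\right) \left(- \frac{1}{22}\right)\right)^{2}\right)^{2} = \left(-13 + 2 \left(\frac{5}{11}\right)^{2}\right)^{2} = \left(-13 + 2 \cdot \frac{25}{121}\right)^{2} = \left(-13 + \frac{50}{121}\right)^{2} = \left(- \frac{1523}{121}\right)^{2} = \frac{2319529}{14641}$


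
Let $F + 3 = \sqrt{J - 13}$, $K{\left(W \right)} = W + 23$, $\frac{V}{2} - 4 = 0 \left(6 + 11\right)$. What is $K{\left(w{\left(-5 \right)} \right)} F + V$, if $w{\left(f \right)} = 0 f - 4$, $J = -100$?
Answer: $-49 + 19 i \sqrt{113} \approx -49.0 + 201.97 i$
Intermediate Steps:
$w{\left(f \right)} = -4$ ($w{\left(f \right)} = 0 - 4 = -4$)
$V = 8$ ($V = 8 + 2 \cdot 0 \left(6 + 11\right) = 8 + 2 \cdot 0 \cdot 17 = 8 + 2 \cdot 0 = 8 + 0 = 8$)
$K{\left(W \right)} = 23 + W$
$F = -3 + i \sqrt{113}$ ($F = -3 + \sqrt{-100 - 13} = -3 + \sqrt{-113} = -3 + i \sqrt{113} \approx -3.0 + 10.63 i$)
$K{\left(w{\left(-5 \right)} \right)} F + V = \left(23 - 4\right) \left(-3 + i \sqrt{113}\right) + 8 = 19 \left(-3 + i \sqrt{113}\right) + 8 = \left(-57 + 19 i \sqrt{113}\right) + 8 = -49 + 19 i \sqrt{113}$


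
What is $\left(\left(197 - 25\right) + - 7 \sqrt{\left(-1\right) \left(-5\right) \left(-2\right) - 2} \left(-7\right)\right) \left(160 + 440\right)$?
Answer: $103200 + 58800 i \sqrt{3} \approx 1.032 \cdot 10^{5} + 1.0184 \cdot 10^{5} i$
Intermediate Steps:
$\left(\left(197 - 25\right) + - 7 \sqrt{\left(-1\right) \left(-5\right) \left(-2\right) - 2} \left(-7\right)\right) \left(160 + 440\right) = \left(\left(197 - 25\right) + - 7 \sqrt{5 \left(-2\right) - 2} \left(-7\right)\right) 600 = \left(172 + - 7 \sqrt{-10 - 2} \left(-7\right)\right) 600 = \left(172 + - 7 \sqrt{-12} \left(-7\right)\right) 600 = \left(172 + - 7 \cdot 2 i \sqrt{3} \left(-7\right)\right) 600 = \left(172 + - 14 i \sqrt{3} \left(-7\right)\right) 600 = \left(172 + 98 i \sqrt{3}\right) 600 = 103200 + 58800 i \sqrt{3}$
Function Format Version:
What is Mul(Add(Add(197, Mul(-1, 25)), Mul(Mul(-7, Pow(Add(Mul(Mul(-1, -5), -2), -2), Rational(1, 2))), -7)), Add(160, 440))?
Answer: Add(103200, Mul(58800, I, Pow(3, Rational(1, 2)))) ≈ Add(1.0320e+5, Mul(1.0184e+5, I))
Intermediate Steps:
Mul(Add(Add(197, Mul(-1, 25)), Mul(Mul(-7, Pow(Add(Mul(Mul(-1, -5), -2), -2), Rational(1, 2))), -7)), Add(160, 440)) = Mul(Add(Add(197, -25), Mul(Mul(-7, Pow(Add(Mul(5, -2), -2), Rational(1, 2))), -7)), 600) = Mul(Add(172, Mul(Mul(-7, Pow(Add(-10, -2), Rational(1, 2))), -7)), 600) = Mul(Add(172, Mul(Mul(-7, Pow(-12, Rational(1, 2))), -7)), 600) = Mul(Add(172, Mul(Mul(-7, Mul(2, I, Pow(3, Rational(1, 2)))), -7)), 600) = Mul(Add(172, Mul(Mul(-14, I, Pow(3, Rational(1, 2))), -7)), 600) = Mul(Add(172, Mul(98, I, Pow(3, Rational(1, 2)))), 600) = Add(103200, Mul(58800, I, Pow(3, Rational(1, 2))))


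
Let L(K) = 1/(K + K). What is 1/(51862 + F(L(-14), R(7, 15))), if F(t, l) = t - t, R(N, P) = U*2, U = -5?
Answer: 1/51862 ≈ 1.9282e-5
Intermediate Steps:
R(N, P) = -10 (R(N, P) = -5*2 = -10)
L(K) = 1/(2*K)
F(t, l) = 0
1/(51862 + F(L(-14), R(7, 15))) = 1/(51862 + 0) = 1/51862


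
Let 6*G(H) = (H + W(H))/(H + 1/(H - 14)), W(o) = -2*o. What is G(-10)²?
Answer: 1600/58081 ≈ 0.027548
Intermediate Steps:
G(H) = -H/(6*(H + 1/(-14 + H))) (G(H) = ((H - 2*H)/(H + 1/(H - 14)))/6 = ((-H)/(H + 1/(-14 + H)))/6 = (-H/(H + 1/(-14 + H)))/6 = -H/(6*(H + 1/(-14 + H))))
G(-10)² = ((⅙)*(-10)*(14 - 1*(-10))/(1 + (-10)² - 14*(-10)))² = ((⅙)*(-10)*(14 + 10)/(1 + 100 + 140))² = ((⅙)*(-10)*24/241)² = ((⅙)*(-10)*(1/241)*24)² = (-40/241)² = 1600/58081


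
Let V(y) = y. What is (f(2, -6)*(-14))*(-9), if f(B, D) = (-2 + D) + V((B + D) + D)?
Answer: -2268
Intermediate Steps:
f(B, D) = -2 + B + 3*D (f(B, D) = (-2 + D) + ((B + D) + D) = (-2 + D) + (B + 2*D) = -2 + B + 3*D)
(f(2, -6)*(-14))*(-9) = ((-2 + 2 + 3*(-6))*(-14))*(-9) = ((-2 + 2 - 18)*(-14))*(-9) = -18*(-14)*(-9) = 252*(-9) = -2268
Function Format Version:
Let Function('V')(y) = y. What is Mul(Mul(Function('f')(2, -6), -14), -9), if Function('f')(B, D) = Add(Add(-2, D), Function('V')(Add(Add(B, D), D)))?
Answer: -2268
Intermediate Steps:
Function('f')(B, D) = Add(-2, B, Mul(3, D)) (Function('f')(B, D) = Add(Add(-2, D), Add(Add(B, D), D)) = Add(Add(-2, D), Add(B, Mul(2, D))) = Add(-2, B, Mul(3, D)))
Mul(Mul(Function('f')(2, -6), -14), -9) = Mul(Mul(Add(-2, 2, Mul(3, -6)), -14), -9) = Mul(Mul(Add(-2, 2, -18), -14), -9) = Mul(Mul(-18, -14), -9) = Mul(252, -9) = -2268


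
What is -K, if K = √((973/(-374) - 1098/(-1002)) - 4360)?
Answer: -3*I*√1890471311498/62458 ≈ -66.042*I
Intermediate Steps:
K = 3*I*√1890471311498/62458 (K = √((973*(-1/374) - 1098*(-1/1002)) - 4360) = √((-973/374 + 183/167) - 4360) = √(-94049/62458 - 4360) = √(-272410929/62458) = 3*I*√1890471311498/62458 ≈ 66.042*I)
-K = -3*I*√1890471311498/62458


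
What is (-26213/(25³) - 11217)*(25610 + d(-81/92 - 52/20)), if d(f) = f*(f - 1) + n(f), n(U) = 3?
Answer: -475304735600958659/1653125000 ≈ -2.8752e+8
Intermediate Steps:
d(f) = 3 + f*(-1 + f) (d(f) = f*(f - 1) + 3 = f*(-1 + f) + 3 = 3 + f*(-1 + f))
(-26213/(25³) - 11217)*(25610 + d(-81/92 - 52/20)) = (-26213/(25³) - 11217)*(25610 + (3 + (-81/92 - 52/20)² - (-81/92 - 52/20))) = (-26213/15625 - 11217)*(25610 + (3 + (-81*1/92 - 52*1/20)² - (-81*1/92 - 52*1/20))) = (-26213*1/15625 - 11217)*(25610 + (3 + (-81/92 - 13/5)² - (-81/92 - 13/5))) = (-26213/15625 - 11217)*(25610 + (3 + (-1601/460)² - 1*(-1601/460))) = -175291838*(25610 + (3 + 2563201/211600 + 1601/460))/15625 = -175291838*(25610 + 3934461/211600)/15625 = -175291838/15625*5423010461/211600 = -475304735600958659/1653125000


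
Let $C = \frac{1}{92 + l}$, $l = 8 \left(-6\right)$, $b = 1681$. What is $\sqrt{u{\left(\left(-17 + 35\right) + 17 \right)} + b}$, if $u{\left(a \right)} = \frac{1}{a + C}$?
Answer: $\frac{\sqrt{3991906565}}{1541} \approx 41.0$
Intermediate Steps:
$l = -48$
$C = \frac{1}{44}$ ($C = \frac{1}{92 - 48} = \frac{1}{44} \approx 0.022727$)
$u{\left(a \right)} = \frac{1}{\frac{1}{44} + a}$ ($u{\left(a \right)} = \frac{1}{a + \frac{1}{44}} = \frac{1}{\frac{1}{44} + a}$)
$\sqrt{u{\left(\left(-17 + 35\right) + 17 \right)} + b} = \sqrt{\frac{44}{1 + 44 \left(\left(-17 + 35\right) + 17\right)} + 1681} = \sqrt{\frac{44}{1 + 44 \left(18 + 17\right)} + 1681} = \sqrt{\frac{44}{1 + 44 \cdot 35} + 1681} = \sqrt{\frac{44}{1 + 1540} + 1681} = \sqrt{\frac{44}{1541} + 1681} = \sqrt{\frac{2590465}{1541}} = \frac{\sqrt{3991906565}}{1541}$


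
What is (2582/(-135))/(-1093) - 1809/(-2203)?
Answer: 272615141/325063665 ≈ 0.83865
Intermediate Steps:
(2582/(-135))/(-1093) - 1809/(-2203) = (2582*(-1/135))*(-1/1093) - 1809*(-1/2203) = -2582/135*(-1/1093) + 1809/2203 = 2582/147555 + 1809/2203 = 272615141/325063665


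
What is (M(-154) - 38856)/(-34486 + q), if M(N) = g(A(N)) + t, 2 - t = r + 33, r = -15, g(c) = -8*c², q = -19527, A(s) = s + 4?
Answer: 218872/54013 ≈ 4.0522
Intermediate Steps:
A(s) = 4 + s
t = -16 (t = 2 - (-15 + 33) = 2 - 1*18 = 2 - 18 = -16)
M(N) = -16 - 8*(4 + N)² (M(N) = -8*(4 + N)² - 16 = -16 - 8*(4 + N)²)
(M(-154) - 38856)/(-34486 + q) = ((-16 - 8*(4 - 154)²) - 38856)/(-34486 - 19527) = ((-16 - 8*(-150)²) - 38856)/(-54013) = ((-16 - 8*22500) - 38856)*(-1/54013) = ((-16 - 180000) - 38856)*(-1/54013) = (-180016 - 38856)*(-1/54013) = -218872*(-1/54013) = 218872/54013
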